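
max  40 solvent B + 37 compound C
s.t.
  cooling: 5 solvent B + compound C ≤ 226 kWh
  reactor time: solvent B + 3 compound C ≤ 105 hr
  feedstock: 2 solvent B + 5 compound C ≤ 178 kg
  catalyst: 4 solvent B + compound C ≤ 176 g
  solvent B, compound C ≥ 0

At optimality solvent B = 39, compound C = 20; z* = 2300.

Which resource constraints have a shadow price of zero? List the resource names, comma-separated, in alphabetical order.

cooling: 215/226 (slack 11)
reactor time: 99/105 (slack 6)
feedstock: 178/178 (binding)
catalyst: 176/176 (binding)
By complementary slackness, a constraint with positive slack has shadow price 0 → cooling, reactor time.

cooling, reactor time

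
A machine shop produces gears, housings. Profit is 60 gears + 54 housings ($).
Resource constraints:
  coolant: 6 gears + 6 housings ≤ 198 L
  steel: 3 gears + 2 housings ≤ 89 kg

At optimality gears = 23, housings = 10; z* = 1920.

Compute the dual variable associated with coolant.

Both coolant and steel are binding at x*.
Dual feasibility on the basic columns requires 6·y_coolant + 3·y_steel = 60, 6·y_coolant + 2·y_steel = 54.
→ y_coolant = 7 and y_steel = 6.
Shadow price of coolant = 7.

7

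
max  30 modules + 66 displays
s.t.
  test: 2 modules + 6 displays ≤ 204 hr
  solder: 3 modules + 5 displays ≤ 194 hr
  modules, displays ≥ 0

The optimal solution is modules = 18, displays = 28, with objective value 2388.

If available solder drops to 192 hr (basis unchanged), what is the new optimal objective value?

2376

Check each constraint at x*: test 204/204 (tight); solder 194/194 (tight).
Dual feasibility on the basic columns requires 2·y_test + 3·y_solder = 30, 6·y_test + 5·y_solder = 66.
→ y_test = 6 and y_solder = 6.
Δz = y_solder·Δb = 6 × (-2) = -12, so new z* = 2388 − 12 = 2376.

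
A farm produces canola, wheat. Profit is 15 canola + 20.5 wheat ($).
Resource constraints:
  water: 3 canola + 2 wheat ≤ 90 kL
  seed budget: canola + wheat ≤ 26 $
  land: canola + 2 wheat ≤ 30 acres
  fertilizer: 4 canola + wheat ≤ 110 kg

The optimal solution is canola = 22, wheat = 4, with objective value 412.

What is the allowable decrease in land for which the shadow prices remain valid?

Binding constraints: seed budget, land. The basis is B = [[1,1],[1,2]] with det 1.
Per unit decrease in land, x* moves by d = (1, -1).
The basis stays optimal until wheat reaches 0; allowable decrease = 4 acres.

4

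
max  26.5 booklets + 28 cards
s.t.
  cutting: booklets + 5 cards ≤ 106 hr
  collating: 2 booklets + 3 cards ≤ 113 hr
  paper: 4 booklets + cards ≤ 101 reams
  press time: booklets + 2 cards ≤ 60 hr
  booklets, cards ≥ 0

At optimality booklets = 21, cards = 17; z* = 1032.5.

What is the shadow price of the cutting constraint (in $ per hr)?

4.5

Binding: cutting and paper. Non-binding: collating (20 unused), press time (5 unused).
Since collating, press time are not tight, their duals are 0.
Dual feasibility on the basic columns requires 1·y_cutting + 4·y_paper = 26.5, 5·y_cutting + 1·y_paper = 28.
→ y_cutting = 4.5 and y_paper = 5.5.
Shadow price of cutting = 4.5.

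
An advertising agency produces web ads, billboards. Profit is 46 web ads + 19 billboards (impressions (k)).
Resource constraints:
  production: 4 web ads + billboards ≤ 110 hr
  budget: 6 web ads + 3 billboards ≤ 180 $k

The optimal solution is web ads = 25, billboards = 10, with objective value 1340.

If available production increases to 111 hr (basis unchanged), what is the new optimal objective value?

1344

Check each constraint at x*: production 110/110 (tight); budget 180/180 (tight).
From A_Bᵀ y = c: 4·y_production + 6·y_budget = 46; 1·y_production + 3·y_budget = 19.
Solving: y_production = 4, y_budget = 5.
Δz = y_production·Δb = 4 × (1) = 4, so new z* = 1340 + 4 = 1344.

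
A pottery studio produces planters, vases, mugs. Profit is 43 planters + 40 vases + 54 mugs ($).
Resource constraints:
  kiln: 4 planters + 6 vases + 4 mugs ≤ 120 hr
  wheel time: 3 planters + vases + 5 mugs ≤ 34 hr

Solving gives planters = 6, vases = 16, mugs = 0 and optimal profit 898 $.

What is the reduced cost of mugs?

Both kiln and wheel time are binding at x*.
Dual feasibility on the basic columns requires 4·y_kiln + 3·y_wheel time = 43, 6·y_kiln + 1·y_wheel time = 40.
This yields shadow prices y_kiln = 5.5, y_wheel time = 7.
Reduced cost of mugs: c₃ − yᵀa₃ = 54 − (5.5·4 + 7·5) = 54 − 57 = -3.

-3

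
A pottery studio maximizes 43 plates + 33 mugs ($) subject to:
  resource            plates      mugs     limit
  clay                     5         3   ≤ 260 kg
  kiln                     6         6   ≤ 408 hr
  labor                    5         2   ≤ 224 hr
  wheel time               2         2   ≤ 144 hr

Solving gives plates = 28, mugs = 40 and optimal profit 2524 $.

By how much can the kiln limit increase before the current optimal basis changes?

24

Binding constraints: clay, kiln. The basis is B = [[5,3],[6,6]] with det 12.
Per unit increase in kiln, x* moves by d = (-0.25, 0.4167).
The basis stays optimal until wheel time becomes binding; allowable increase = 24 hr.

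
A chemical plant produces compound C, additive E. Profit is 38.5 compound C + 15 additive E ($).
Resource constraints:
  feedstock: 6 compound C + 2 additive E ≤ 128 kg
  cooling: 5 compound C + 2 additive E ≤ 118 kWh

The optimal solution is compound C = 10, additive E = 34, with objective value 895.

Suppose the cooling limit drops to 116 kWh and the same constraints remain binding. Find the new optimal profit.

At the optimum: feedstock uses 128 of 128 (binding); cooling uses 118 of 118 (binding).
The binding rows give the dual system: 6·y_feedstock + 5·y_cooling = 38.5 and 2·y_feedstock + 2·y_cooling = 15.
Solving: y_feedstock = 1, y_cooling = 6.5.
Δz = y_cooling·Δb = 6.5 × (-2) = -13, so new z* = 895 − 13 = 882.

882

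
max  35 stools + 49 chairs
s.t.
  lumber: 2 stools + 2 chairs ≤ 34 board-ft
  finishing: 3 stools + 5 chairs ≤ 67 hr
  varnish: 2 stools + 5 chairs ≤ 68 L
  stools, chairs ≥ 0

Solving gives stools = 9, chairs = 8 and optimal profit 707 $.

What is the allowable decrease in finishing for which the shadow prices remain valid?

16

Binding constraints: lumber, finishing. The basis is B = [[2,2],[3,5]] with det 4.
Per unit decrease in finishing, x* moves by d = (0.5, -0.5).
The basis stays optimal until chairs reaches 0; allowable decrease = 16 hr.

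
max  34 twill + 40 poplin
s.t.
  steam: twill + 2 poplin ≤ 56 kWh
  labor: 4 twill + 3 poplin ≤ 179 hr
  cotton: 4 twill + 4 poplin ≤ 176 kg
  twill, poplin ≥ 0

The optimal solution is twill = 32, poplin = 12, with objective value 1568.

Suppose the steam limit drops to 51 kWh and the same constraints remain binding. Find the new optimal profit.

Check each constraint at x*: steam 56/56 (tight); labor 164/179 (slack 15); cotton 176/176 (tight).
Since labor is not tight, its dual is 0.
From A_Bᵀ y = c: 1·y_steam + 4·y_cotton = 34; 2·y_steam + 4·y_cotton = 40.
This yields shadow prices y_steam = 6, y_cotton = 7.
Δz = y_steam·Δb = 6 × (-5) = -30, so new z* = 1568 − 30 = 1538.

1538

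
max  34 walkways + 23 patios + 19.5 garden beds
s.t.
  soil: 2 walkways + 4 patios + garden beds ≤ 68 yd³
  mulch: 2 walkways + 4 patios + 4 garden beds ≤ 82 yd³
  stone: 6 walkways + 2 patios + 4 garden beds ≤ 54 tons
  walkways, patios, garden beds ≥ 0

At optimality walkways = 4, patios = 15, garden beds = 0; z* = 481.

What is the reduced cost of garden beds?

Binding: soil and stone. Non-binding: mulch (14 unused).
By complementary slackness, y = 0 for the non-binding constraint.
Dual feasibility on the basic columns requires 2·y_soil + 6·y_stone = 34, 4·y_soil + 2·y_stone = 23.
This yields shadow prices y_soil = 3.5, y_stone = 4.5.
Reduced cost of garden beds: c₃ − yᵀa₃ = 19.5 − (3.5·1 + 4.5·4) = 19.5 − 21.5 = -2.

-2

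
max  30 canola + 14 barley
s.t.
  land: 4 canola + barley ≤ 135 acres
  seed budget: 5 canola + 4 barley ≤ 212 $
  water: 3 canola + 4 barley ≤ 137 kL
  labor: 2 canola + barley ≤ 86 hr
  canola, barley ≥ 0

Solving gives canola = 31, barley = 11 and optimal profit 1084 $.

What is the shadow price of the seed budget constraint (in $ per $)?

Binding: land and water. Non-binding: seed budget (13 unused), labor (13 unused).
By complementary slackness, y = 0 for the non-binding constraints.
Dual feasibility on the basic columns requires 4·y_land + 3·y_water = 30, 1·y_land + 4·y_water = 14.
Solving: y_land = 6, y_water = 2.
Shadow price of seed budget = 0.

0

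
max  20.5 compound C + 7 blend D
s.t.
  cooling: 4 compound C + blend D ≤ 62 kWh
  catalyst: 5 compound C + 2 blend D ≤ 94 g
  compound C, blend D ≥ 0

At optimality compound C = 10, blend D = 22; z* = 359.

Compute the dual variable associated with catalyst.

Check each constraint at x*: cooling 62/62 (tight); catalyst 94/94 (tight).
Dual feasibility on the basic columns requires 4·y_cooling + 5·y_catalyst = 20.5, 1·y_cooling + 2·y_catalyst = 7.
→ y_cooling = 2 and y_catalyst = 2.5.
Shadow price of catalyst = 2.5.

2.5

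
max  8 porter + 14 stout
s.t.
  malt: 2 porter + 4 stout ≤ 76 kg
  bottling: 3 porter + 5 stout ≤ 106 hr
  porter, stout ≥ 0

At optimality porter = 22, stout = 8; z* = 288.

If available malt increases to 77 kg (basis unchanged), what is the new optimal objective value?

At the optimum: malt uses 76 of 76 (binding); bottling uses 106 of 106 (binding).
The binding rows give the dual system: 2·y_malt + 3·y_bottling = 8 and 4·y_malt + 5·y_bottling = 14.
Solving: y_malt = 1, y_bottling = 2.
Δz = y_malt·Δb = 1 × (1) = 1, so new z* = 288 + 1 = 289.

289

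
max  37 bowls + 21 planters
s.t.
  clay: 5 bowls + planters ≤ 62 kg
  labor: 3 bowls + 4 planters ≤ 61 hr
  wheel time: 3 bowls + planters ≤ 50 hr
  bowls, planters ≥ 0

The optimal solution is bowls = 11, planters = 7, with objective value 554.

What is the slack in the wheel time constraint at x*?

wheel time used = 3·11 + 1·7 = 40; slack = 50 − 40 = 10.

10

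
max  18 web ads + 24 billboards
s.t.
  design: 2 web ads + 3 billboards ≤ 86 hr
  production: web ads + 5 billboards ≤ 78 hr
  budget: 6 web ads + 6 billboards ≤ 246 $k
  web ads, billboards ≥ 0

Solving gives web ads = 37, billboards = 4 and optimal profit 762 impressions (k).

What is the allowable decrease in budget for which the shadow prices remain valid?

18

Binding constraints: design, budget. The basis is B = [[2,3],[6,6]] with det -6.
Per unit decrease in budget, x* moves by d = (-0.5, 0.3333).
The basis stays optimal until production becomes binding; allowable decrease = 18 $k.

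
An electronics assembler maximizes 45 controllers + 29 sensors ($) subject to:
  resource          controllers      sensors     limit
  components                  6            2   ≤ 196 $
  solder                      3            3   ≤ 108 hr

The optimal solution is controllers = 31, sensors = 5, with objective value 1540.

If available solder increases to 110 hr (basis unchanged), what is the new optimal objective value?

1554

At the optimum: components uses 196 of 196 (binding); solder uses 108 of 108 (binding).
From A_Bᵀ y = c: 6·y_components + 3·y_solder = 45; 2·y_components + 3·y_solder = 29.
This yields shadow prices y_components = 4, y_solder = 7.
Δz = y_solder·Δb = 7 × (2) = 14, so new z* = 1540 + 14 = 1554.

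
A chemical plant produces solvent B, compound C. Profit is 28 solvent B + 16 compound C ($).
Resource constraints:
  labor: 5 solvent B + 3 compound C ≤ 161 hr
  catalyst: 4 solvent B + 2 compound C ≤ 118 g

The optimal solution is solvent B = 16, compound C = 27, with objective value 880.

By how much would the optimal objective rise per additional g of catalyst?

2

Check each constraint at x*: labor 161/161 (tight); catalyst 118/118 (tight).
The binding rows give the dual system: 5·y_labor + 4·y_catalyst = 28 and 3·y_labor + 2·y_catalyst = 16.
Solving: y_labor = 4, y_catalyst = 2.
Shadow price of catalyst = 2.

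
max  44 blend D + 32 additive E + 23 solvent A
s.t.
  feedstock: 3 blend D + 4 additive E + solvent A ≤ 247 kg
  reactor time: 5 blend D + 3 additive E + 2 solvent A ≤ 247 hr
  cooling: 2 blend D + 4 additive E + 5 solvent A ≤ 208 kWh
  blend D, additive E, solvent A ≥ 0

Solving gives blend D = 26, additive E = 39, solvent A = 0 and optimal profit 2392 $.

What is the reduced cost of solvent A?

Binding: reactor time and cooling. Non-binding: feedstock (13 unused).
Slack constraints have shadow price 0 (complementary slackness).
The binding rows give the dual system: 5·y_reactor time + 2·y_cooling = 44 and 3·y_reactor time + 4·y_cooling = 32.
Solving: y_reactor time = 8, y_cooling = 2.
Reduced cost of solvent A: c₃ − yᵀa₃ = 23 − (8·2 + 2·5) = 23 − 26 = -3.

-3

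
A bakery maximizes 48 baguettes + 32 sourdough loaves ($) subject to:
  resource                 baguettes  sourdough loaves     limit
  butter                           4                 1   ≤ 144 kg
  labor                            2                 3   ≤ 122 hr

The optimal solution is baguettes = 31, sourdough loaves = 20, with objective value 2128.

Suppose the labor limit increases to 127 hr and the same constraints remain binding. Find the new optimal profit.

Check each constraint at x*: butter 144/144 (tight); labor 122/122 (tight).
The binding rows give the dual system: 4·y_butter + 2·y_labor = 48 and 1·y_butter + 3·y_labor = 32.
Solving: y_butter = 8, y_labor = 8.
Δz = y_labor·Δb = 8 × (5) = 40, so new z* = 2128 + 40 = 2168.

2168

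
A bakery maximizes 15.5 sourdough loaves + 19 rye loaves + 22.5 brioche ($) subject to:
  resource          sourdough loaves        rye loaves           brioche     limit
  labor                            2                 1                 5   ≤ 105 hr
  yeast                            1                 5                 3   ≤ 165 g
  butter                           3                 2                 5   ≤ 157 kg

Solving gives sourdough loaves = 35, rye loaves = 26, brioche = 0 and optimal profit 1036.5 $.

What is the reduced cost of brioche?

-6

At the optimum: labor uses 96 of 105 (slack = 9); yeast uses 165 of 165 (binding); butter uses 157 of 157 (binding).
Since labor is not tight, its dual is 0.
Dual feasibility on the basic columns requires 1·y_yeast + 3·y_butter = 15.5, 5·y_yeast + 2·y_butter = 19.
→ y_yeast = 2 and y_butter = 4.5.
Reduced cost of brioche: c₃ − yᵀa₃ = 22.5 − (2·3 + 4.5·5) = 22.5 − 28.5 = -6.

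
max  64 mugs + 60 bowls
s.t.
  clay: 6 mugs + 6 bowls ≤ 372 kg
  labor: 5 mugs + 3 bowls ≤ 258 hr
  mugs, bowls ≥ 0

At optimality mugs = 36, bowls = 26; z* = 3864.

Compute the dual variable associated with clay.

At the optimum: clay uses 372 of 372 (binding); labor uses 258 of 258 (binding).
From A_Bᵀ y = c: 6·y_clay + 5·y_labor = 64; 6·y_clay + 3·y_labor = 60.
→ y_clay = 9 and y_labor = 2.
Shadow price of clay = 9.

9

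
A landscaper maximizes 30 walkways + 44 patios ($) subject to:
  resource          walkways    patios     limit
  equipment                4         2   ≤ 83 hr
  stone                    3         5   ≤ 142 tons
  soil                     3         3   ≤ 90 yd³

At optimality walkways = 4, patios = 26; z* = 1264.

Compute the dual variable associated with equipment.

At the optimum: equipment uses 68 of 83 (slack = 15); stone uses 142 of 142 (binding); soil uses 90 of 90 (binding).
By complementary slackness, y = 0 for the non-binding constraint.
Dual feasibility on the basic columns requires 3·y_stone + 3·y_soil = 30, 5·y_stone + 3·y_soil = 44.
This yields shadow prices y_stone = 7, y_soil = 3.
Shadow price of equipment = 0.

0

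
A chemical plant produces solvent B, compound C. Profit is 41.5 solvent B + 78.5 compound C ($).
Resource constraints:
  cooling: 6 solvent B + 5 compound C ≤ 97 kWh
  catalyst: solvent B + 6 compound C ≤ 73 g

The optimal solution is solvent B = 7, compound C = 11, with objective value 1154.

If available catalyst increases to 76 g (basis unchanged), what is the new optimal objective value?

1179.5

Both cooling and catalyst are binding at x*.
Dual feasibility on the basic columns requires 6·y_cooling + 1·y_catalyst = 41.5, 5·y_cooling + 6·y_catalyst = 78.5.
This yields shadow prices y_cooling = 5.5, y_catalyst = 8.5.
Δz = y_catalyst·Δb = 8.5 × (3) = 25.5, so new z* = 1154 + 25.5 = 1179.5.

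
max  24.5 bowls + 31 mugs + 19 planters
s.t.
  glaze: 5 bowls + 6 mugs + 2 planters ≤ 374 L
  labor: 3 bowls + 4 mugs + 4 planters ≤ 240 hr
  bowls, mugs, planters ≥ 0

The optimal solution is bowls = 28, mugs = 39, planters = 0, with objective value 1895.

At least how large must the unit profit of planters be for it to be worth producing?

Check each constraint at x*: glaze 374/374 (tight); labor 240/240 (tight).
The binding rows give the dual system: 5·y_glaze + 3·y_labor = 24.5 and 6·y_glaze + 4·y_labor = 31.
Solving: y_glaze = 2.5, y_labor = 4.
planters enters the basis when its profit ≥ yᵀa₃ = 2.5·2 + 4·4 = 21.

21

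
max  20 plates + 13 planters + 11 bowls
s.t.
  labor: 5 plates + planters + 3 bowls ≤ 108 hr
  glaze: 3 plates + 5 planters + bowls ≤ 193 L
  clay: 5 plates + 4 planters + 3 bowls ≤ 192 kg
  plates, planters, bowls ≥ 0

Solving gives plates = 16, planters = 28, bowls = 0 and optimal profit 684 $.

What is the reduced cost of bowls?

-1

Check each constraint at x*: labor 108/108 (tight); glaze 188/193 (slack 5); clay 192/192 (tight).
Slack constraints have shadow price 0 (complementary slackness).
Dual feasibility on the basic columns requires 5·y_labor + 5·y_clay = 20, 1·y_labor + 4·y_clay = 13.
This yields shadow prices y_labor = 1, y_clay = 3.
Reduced cost of bowls: c₃ − yᵀa₃ = 11 − (1·3 + 3·3) = 11 − 12 = -1.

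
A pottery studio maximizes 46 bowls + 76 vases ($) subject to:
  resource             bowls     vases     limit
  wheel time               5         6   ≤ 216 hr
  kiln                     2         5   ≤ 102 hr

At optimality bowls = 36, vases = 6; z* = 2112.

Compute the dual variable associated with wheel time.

Check each constraint at x*: wheel time 216/216 (tight); kiln 102/102 (tight).
From A_Bᵀ y = c: 5·y_wheel time + 2·y_kiln = 46; 6·y_wheel time + 5·y_kiln = 76.
Solving: y_wheel time = 6, y_kiln = 8.
Shadow price of wheel time = 6.

6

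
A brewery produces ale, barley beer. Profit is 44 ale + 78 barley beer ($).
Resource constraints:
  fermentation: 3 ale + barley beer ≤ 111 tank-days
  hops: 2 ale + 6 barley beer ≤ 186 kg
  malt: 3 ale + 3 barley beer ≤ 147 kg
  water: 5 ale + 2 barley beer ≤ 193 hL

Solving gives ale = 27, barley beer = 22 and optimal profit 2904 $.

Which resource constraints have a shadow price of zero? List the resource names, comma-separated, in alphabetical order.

fermentation, water

fermentation: 103/111 (slack 8)
hops: 186/186 (binding)
malt: 147/147 (binding)
water: 179/193 (slack 14)
By complementary slackness, a constraint with positive slack has shadow price 0 → fermentation, water.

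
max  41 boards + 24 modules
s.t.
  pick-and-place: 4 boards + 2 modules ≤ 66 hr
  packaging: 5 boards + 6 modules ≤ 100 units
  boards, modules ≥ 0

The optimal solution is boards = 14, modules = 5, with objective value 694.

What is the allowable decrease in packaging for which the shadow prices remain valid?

Binding constraints: pick-and-place, packaging. The basis is B = [[4,2],[5,6]] with det 14.
Per unit decrease in packaging, x* moves by d = (0.1429, -0.2857).
The basis stays optimal until modules reaches 0; allowable decrease = 17.5 units.

17.5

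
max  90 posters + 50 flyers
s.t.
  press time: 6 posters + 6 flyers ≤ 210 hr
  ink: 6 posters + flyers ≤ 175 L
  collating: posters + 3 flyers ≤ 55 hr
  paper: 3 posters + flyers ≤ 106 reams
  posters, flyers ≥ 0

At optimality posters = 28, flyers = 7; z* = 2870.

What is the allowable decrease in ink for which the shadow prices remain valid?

Binding constraints: press time, ink. The basis is B = [[6,6],[6,1]] with det -30.
Per unit decrease in ink, x* moves by d = (-0.2, 0.2).
The basis stays optimal until collating becomes binding; allowable decrease = 15 L.

15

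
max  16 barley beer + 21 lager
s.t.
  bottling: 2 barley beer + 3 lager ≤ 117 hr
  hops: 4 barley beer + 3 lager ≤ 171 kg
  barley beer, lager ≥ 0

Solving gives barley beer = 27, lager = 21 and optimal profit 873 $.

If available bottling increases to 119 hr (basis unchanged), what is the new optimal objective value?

885

At the optimum: bottling uses 117 of 117 (binding); hops uses 171 of 171 (binding).
The binding rows give the dual system: 2·y_bottling + 4·y_hops = 16 and 3·y_bottling + 3·y_hops = 21.
→ y_bottling = 6 and y_hops = 1.
Δz = y_bottling·Δb = 6 × (2) = 12, so new z* = 873 + 12 = 885.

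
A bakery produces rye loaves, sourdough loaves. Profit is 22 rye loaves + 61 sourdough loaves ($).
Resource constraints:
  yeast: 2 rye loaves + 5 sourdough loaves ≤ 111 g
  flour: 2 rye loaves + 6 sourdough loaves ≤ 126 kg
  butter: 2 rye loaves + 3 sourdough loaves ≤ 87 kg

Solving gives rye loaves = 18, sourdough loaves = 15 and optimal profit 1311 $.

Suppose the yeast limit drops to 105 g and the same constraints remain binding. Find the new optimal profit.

Check each constraint at x*: yeast 111/111 (tight); flour 126/126 (tight); butter 81/87 (slack 6).
Since butter is not tight, its dual is 0.
From A_Bᵀ y = c: 2·y_yeast + 2·y_flour = 22; 5·y_yeast + 6·y_flour = 61.
→ y_yeast = 5 and y_flour = 6.
Δz = y_yeast·Δb = 5 × (-6) = -30, so new z* = 1311 − 30 = 1281.

1281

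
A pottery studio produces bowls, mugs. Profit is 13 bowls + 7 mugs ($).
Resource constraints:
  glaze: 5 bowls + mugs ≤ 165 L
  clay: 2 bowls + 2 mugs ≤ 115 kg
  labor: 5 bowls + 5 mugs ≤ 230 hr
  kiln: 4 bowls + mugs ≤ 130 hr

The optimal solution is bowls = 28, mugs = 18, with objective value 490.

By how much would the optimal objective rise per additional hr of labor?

1

Check each constraint at x*: glaze 158/165 (slack 7); clay 92/115 (slack 23); labor 230/230 (tight); kiln 130/130 (tight).
By complementary slackness, y = 0 for the non-binding constraints.
Dual feasibility on the basic columns requires 5·y_labor + 4·y_kiln = 13, 5·y_labor + 1·y_kiln = 7.
Solving: y_labor = 1, y_kiln = 2.
Shadow price of labor = 1.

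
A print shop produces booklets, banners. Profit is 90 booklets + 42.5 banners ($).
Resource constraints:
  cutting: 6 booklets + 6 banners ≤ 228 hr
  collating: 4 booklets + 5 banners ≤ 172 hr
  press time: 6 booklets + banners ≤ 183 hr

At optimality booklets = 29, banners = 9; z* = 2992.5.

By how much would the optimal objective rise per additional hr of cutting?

5.5

Binding: cutting and press time. Non-binding: collating (11 unused).
By complementary slackness, y = 0 for the non-binding constraint.
The binding rows give the dual system: 6·y_cutting + 6·y_press time = 90 and 6·y_cutting + 1·y_press time = 42.5.
Solving: y_cutting = 5.5, y_press time = 9.5.
Shadow price of cutting = 5.5.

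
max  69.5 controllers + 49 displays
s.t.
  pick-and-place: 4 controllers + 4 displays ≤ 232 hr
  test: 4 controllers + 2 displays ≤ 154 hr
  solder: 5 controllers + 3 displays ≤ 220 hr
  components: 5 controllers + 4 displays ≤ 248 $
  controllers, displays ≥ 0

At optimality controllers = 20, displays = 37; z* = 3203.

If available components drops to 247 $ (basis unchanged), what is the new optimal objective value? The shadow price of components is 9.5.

Δb = -1, so new z* = 3203 + (9.5)·(-1) = 3203 − 9.5 = 3193.5.

3193.5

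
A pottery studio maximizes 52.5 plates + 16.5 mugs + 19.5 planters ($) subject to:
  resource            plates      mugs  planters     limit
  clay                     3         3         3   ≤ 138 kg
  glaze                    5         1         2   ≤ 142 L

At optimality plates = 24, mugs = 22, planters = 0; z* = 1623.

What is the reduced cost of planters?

-6

Both clay and glaze are binding at x*.
The binding rows give the dual system: 3·y_clay + 5·y_glaze = 52.5 and 3·y_clay + 1·y_glaze = 16.5.
→ y_clay = 2.5 and y_glaze = 9.
Reduced cost of planters: c₃ − yᵀa₃ = 19.5 − (2.5·3 + 9·2) = 19.5 − 25.5 = -6.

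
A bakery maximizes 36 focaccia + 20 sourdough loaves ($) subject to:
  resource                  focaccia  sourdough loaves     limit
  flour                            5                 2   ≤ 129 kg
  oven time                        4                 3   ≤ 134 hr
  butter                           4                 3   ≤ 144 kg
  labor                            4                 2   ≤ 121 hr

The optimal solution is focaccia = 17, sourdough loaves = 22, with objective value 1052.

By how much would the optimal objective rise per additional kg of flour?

4

Check each constraint at x*: flour 129/129 (tight); oven time 134/134 (tight); butter 134/144 (slack 10); labor 112/121 (slack 9).
Slack constraints have shadow price 0 (complementary slackness).
Dual feasibility on the basic columns requires 5·y_flour + 4·y_oven time = 36, 2·y_flour + 3·y_oven time = 20.
→ y_flour = 4 and y_oven time = 4.
Shadow price of flour = 4.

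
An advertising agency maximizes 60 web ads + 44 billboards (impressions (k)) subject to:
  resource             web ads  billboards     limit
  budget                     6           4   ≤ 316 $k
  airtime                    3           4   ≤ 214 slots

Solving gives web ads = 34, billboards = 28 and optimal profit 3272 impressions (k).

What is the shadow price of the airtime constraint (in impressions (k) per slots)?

At the optimum: budget uses 316 of 316 (binding); airtime uses 214 of 214 (binding).
Dual feasibility on the basic columns requires 6·y_budget + 3·y_airtime = 60, 4·y_budget + 4·y_airtime = 44.
This yields shadow prices y_budget = 9, y_airtime = 2.
Shadow price of airtime = 2.

2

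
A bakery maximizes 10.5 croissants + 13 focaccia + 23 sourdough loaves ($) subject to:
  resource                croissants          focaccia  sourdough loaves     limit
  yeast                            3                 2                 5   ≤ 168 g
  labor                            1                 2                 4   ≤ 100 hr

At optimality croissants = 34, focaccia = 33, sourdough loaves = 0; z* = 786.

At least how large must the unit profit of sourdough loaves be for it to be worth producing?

Both yeast and labor are binding at x*.
The binding rows give the dual system: 3·y_yeast + 1·y_labor = 10.5 and 2·y_yeast + 2·y_labor = 13.
→ y_yeast = 2 and y_labor = 4.5.
sourdough loaves enters the basis when its profit ≥ yᵀa₃ = 2·5 + 4.5·4 = 28.

28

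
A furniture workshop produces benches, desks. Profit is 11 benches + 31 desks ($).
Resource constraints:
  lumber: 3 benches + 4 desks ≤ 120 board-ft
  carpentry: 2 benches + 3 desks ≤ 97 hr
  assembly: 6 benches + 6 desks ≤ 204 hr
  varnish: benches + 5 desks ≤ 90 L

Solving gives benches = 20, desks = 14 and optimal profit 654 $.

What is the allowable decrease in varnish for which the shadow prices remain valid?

Binding constraints: assembly, varnish. The basis is B = [[6,6],[1,5]] with det 24.
Per unit decrease in varnish, x* moves by d = (0.25, -0.25).
The basis stays optimal until desks reaches 0; allowable decrease = 56 L.

56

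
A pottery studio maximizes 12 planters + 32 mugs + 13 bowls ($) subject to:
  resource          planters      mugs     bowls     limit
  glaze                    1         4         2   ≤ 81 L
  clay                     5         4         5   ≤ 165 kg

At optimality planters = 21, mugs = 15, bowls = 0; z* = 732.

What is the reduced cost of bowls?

At the optimum: glaze uses 81 of 81 (binding); clay uses 165 of 165 (binding).
Dual feasibility on the basic columns requires 1·y_glaze + 5·y_clay = 12, 4·y_glaze + 4·y_clay = 32.
This yields shadow prices y_glaze = 7, y_clay = 1.
Reduced cost of bowls: c₃ − yᵀa₃ = 13 − (7·2 + 1·5) = 13 − 19 = -6.

-6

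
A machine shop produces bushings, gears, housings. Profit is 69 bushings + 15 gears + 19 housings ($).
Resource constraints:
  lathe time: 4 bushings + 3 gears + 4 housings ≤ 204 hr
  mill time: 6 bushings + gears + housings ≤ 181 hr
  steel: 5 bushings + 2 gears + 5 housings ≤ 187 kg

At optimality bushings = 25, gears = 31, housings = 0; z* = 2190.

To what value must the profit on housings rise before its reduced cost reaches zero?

Binding: mill time and steel. Non-binding: lathe time (11 unused).
By complementary slackness, y = 0 for the non-binding constraint.
Dual feasibility on the basic columns requires 6·y_mill time + 5·y_steel = 69, 1·y_mill time + 2·y_steel = 15.
This yields shadow prices y_mill time = 9, y_steel = 3.
housings enters the basis when its profit ≥ yᵀa₃ = 9·1 + 3·5 = 24.

24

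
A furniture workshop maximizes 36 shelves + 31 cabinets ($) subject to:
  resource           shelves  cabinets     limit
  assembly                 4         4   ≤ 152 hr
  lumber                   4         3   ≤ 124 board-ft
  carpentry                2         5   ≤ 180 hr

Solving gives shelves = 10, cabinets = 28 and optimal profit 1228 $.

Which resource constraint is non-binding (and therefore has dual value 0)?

carpentry

assembly: 152/152 (binding)
lumber: 124/124 (binding)
carpentry: 160/180 (slack 20)
By complementary slackness, a constraint with positive slack has shadow price 0 → carpentry.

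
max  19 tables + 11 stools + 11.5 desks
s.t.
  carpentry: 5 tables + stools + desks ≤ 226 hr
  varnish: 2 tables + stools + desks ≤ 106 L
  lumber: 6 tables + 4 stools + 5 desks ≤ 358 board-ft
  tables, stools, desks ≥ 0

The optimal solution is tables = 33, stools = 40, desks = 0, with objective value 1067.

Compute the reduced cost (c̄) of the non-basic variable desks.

At the optimum: carpentry uses 205 of 226 (slack = 21); varnish uses 106 of 106 (binding); lumber uses 358 of 358 (binding).
Since carpentry is not tight, its dual is 0.
From A_Bᵀ y = c: 2·y_varnish + 6·y_lumber = 19; 1·y_varnish + 4·y_lumber = 11.
This yields shadow prices y_varnish = 5, y_lumber = 1.5.
Reduced cost of desks: c₃ − yᵀa₃ = 11.5 − (5·1 + 1.5·5) = 11.5 − 12.5 = -1.

-1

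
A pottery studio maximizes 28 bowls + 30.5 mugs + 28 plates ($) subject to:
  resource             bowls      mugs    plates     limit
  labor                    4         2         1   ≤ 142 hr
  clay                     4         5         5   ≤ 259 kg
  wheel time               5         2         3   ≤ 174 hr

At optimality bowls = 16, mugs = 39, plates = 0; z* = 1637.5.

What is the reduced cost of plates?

-1

At the optimum: labor uses 142 of 142 (binding); clay uses 259 of 259 (binding); wheel time uses 158 of 174 (slack = 16).
Slack constraints have shadow price 0 (complementary slackness).
The binding rows give the dual system: 4·y_labor + 4·y_clay = 28 and 2·y_labor + 5·y_clay = 30.5.
→ y_labor = 1.5 and y_clay = 5.5.
Reduced cost of plates: c₃ − yᵀa₃ = 28 − (1.5·1 + 5.5·5) = 28 − 29 = -1.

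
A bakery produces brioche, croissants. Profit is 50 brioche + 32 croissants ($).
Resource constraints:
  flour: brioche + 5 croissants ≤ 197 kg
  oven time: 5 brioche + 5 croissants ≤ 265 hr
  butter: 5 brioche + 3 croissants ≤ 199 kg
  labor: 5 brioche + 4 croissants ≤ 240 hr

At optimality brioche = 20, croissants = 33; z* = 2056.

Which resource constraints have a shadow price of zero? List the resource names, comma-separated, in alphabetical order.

flour: 185/197 (slack 12)
oven time: 265/265 (binding)
butter: 199/199 (binding)
labor: 232/240 (slack 8)
By complementary slackness, a constraint with positive slack has shadow price 0 → flour, labor.

flour, labor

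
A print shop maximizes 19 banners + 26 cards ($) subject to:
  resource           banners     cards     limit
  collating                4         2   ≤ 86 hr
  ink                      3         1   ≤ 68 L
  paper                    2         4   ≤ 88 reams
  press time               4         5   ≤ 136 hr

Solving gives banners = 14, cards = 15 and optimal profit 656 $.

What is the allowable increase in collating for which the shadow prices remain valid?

Binding constraints: collating, paper. The basis is B = [[4,2],[2,4]] with det 12.
Per unit increase in collating, x* moves by d = (0.3333, -0.1667).
The basis stays optimal until press time becomes binding; allowable increase = 10 hr.

10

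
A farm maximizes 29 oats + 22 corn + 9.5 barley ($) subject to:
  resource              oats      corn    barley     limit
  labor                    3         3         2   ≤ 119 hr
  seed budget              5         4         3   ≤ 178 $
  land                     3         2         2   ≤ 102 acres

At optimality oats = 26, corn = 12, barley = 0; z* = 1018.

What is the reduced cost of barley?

-8.5

At the optimum: labor uses 114 of 119 (slack = 5); seed budget uses 178 of 178 (binding); land uses 102 of 102 (binding).
Since labor is not tight, its dual is 0.
Dual feasibility on the basic columns requires 5·y_seed budget + 3·y_land = 29, 4·y_seed budget + 2·y_land = 22.
Solving: y_seed budget = 4, y_land = 3.
Reduced cost of barley: c₃ − yᵀa₃ = 9.5 − (4·3 + 3·2) = 9.5 − 18 = -8.5.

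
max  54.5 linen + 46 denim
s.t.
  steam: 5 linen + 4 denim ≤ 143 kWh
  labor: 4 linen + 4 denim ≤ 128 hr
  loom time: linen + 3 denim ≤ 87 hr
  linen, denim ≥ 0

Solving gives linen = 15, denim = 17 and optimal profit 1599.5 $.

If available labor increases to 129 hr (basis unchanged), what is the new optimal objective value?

1602.5

At the optimum: steam uses 143 of 143 (binding); labor uses 128 of 128 (binding); loom time uses 66 of 87 (slack = 21).
Slack constraints have shadow price 0 (complementary slackness).
From A_Bᵀ y = c: 5·y_steam + 4·y_labor = 54.5; 4·y_steam + 4·y_labor = 46.
This yields shadow prices y_steam = 8.5, y_labor = 3.
Δz = y_labor·Δb = 3 × (1) = 3, so new z* = 1599.5 + 3 = 1602.5.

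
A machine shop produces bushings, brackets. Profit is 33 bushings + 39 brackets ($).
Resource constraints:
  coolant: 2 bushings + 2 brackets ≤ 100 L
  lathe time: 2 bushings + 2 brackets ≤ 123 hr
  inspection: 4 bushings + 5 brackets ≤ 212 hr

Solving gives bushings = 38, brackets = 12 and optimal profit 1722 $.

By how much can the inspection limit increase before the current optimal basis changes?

38

Binding constraints: coolant, inspection. The basis is B = [[2,2],[4,5]] with det 2.
Per unit increase in inspection, x* moves by d = (-1, 1).
The basis stays optimal until bushings reaches 0; allowable increase = 38 hr.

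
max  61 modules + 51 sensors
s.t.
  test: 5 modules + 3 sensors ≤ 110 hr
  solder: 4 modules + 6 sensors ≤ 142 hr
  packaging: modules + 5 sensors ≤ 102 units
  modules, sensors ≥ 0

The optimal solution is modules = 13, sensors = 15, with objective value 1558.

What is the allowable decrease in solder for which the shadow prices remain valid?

Binding constraints: test, solder. The basis is B = [[5,3],[4,6]] with det 18.
Per unit decrease in solder, x* moves by d = (0.1667, -0.2778).
The basis stays optimal until sensors reaches 0; allowable decrease = 54 hr.

54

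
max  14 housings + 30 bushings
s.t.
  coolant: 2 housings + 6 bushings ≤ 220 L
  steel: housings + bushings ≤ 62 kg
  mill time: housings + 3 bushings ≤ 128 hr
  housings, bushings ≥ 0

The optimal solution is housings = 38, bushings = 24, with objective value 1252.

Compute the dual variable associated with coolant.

4

At the optimum: coolant uses 220 of 220 (binding); steel uses 62 of 62 (binding); mill time uses 110 of 128 (slack = 18).
Since mill time is not tight, its dual is 0.
The binding rows give the dual system: 2·y_coolant + 1·y_steel = 14 and 6·y_coolant + 1·y_steel = 30.
This yields shadow prices y_coolant = 4, y_steel = 6.
Shadow price of coolant = 4.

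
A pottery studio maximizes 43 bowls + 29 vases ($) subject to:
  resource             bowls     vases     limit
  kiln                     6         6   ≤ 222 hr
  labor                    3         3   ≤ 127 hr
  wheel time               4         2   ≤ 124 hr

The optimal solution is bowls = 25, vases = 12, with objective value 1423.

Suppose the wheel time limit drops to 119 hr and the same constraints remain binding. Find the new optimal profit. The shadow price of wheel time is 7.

1388

Δb = -5, so new z* = 1423 + (7)·(-5) = 1423 − 35 = 1388.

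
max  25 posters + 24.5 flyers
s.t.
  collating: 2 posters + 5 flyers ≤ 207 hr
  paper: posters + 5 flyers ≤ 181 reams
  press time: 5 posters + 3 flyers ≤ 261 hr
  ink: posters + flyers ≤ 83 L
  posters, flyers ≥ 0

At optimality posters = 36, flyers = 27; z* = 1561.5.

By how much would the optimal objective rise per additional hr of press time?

4

Binding: collating and press time. Non-binding: paper (10 unused), ink (20 unused).
By complementary slackness, y = 0 for the non-binding constraints.
Dual feasibility on the basic columns requires 2·y_collating + 5·y_press time = 25, 5·y_collating + 3·y_press time = 24.5.
Solving: y_collating = 2.5, y_press time = 4.
Shadow price of press time = 4.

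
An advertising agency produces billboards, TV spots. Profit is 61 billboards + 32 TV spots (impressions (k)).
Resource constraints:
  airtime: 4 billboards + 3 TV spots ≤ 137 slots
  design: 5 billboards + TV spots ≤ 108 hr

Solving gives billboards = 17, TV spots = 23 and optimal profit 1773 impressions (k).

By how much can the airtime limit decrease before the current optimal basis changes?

Binding constraints: airtime, design. The basis is B = [[4,3],[5,1]] with det -11.
Per unit decrease in airtime, x* moves by d = (0.0909, -0.4545).
The basis stays optimal until TV spots reaches 0; allowable decrease = 50.6 slots.

50.6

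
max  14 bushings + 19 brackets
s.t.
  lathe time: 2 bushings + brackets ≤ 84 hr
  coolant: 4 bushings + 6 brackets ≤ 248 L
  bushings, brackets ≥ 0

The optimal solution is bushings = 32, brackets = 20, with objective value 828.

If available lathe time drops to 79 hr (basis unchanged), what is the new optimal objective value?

823

Check each constraint at x*: lathe time 84/84 (tight); coolant 248/248 (tight).
Dual feasibility on the basic columns requires 2·y_lathe time + 4·y_coolant = 14, 1·y_lathe time + 6·y_coolant = 19.
Solving: y_lathe time = 1, y_coolant = 3.
Δz = y_lathe time·Δb = 1 × (-5) = -5, so new z* = 828 − 5 = 823.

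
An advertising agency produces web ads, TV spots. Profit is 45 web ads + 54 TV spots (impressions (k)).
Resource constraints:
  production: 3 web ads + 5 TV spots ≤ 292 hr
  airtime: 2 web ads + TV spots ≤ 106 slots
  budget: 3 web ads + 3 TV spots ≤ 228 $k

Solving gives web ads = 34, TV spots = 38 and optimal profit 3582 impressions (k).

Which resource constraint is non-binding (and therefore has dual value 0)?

budget

production: 292/292 (binding)
airtime: 106/106 (binding)
budget: 216/228 (slack 12)
By complementary slackness, a constraint with positive slack has shadow price 0 → budget.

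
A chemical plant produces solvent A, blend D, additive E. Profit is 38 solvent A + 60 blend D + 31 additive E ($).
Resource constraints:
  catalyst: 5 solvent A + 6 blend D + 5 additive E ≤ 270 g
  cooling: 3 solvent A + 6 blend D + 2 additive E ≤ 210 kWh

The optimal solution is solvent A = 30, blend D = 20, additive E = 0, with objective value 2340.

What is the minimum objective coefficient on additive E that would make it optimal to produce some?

Both catalyst and cooling are binding at x*.
Dual feasibility on the basic columns requires 5·y_catalyst + 3·y_cooling = 38, 6·y_catalyst + 6·y_cooling = 60.
→ y_catalyst = 4 and y_cooling = 6.
additive E enters the basis when its profit ≥ yᵀa₃ = 4·5 + 6·2 = 32.

32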